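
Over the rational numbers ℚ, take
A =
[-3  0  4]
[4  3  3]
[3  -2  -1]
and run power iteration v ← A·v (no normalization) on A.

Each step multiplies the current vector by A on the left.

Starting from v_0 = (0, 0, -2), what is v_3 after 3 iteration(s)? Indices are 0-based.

v_0 = (0, 0, -2).
v_1 = A·v_0 = (-8, -6, 2).
v_2 = A·v_1 = (32, -44, -14).
v_3 = A·v_2 = (-152, -46, 198).

v_3 = (-152, -46, 198)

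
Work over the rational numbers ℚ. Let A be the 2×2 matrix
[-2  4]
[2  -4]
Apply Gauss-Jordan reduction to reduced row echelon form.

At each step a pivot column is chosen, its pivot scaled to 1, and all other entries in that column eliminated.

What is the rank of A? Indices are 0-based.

step 1: normalize row 0 (÷-2) = (1, -2)
  row 1: subtract 2×row0 = (0, 0)
skip col 1 (zero from row 1)

rank = 1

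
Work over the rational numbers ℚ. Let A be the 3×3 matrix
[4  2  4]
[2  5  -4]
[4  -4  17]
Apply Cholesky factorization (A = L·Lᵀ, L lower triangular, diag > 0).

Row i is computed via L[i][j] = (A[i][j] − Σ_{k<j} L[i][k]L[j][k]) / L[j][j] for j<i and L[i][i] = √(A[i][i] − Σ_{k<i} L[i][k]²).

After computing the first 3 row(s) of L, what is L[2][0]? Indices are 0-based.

L[2][0] = 2

Step 1: L[0][0] = √(4) = 2.
  L[1][0] = (2) / L[0][0] = 1.
Step 2: L[1][1] = √(4) = 2.
  L[2][0] = (4) / L[0][0] = 2.
  L[2][1] = (-6) / L[1][1] = -3.
Step 3: L[2][2] = √(4) = 2.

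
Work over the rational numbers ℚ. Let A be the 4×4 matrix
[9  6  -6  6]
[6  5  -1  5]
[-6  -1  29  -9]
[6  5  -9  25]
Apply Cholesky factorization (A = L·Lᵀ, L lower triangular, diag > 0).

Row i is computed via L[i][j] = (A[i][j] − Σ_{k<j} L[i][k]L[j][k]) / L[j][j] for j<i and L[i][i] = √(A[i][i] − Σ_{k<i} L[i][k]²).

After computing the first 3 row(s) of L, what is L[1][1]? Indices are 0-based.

L[1][1] = 1

Step 1: L[0][0] = √(9) = 3.
  L[1][0] = (6) / L[0][0] = 2.
Step 2: L[1][1] = √(1) = 1.
  L[2][0] = (-6) / L[0][0] = -2.
  L[2][1] = (3) / L[1][1] = 3.
Step 3: L[2][2] = √(16) = 4.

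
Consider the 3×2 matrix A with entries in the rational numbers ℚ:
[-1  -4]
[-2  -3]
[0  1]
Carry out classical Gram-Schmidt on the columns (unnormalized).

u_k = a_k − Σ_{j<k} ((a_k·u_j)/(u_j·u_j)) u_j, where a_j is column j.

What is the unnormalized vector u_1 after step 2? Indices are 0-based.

Step 1: u_0 = a_0 = (-1, -2, 0).
Step 2: u_1 = a_1 − (2)·u_0 = (-2, 1, 1).

u_1 = (-2, 1, 1)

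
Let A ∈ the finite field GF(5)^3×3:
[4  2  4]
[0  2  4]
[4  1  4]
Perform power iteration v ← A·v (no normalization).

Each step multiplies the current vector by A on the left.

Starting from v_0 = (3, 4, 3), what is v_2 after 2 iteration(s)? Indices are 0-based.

v_0 = (3, 4, 3).
v_1 = A·v_0 = (2, 0, 3).
v_2 = A·v_1 = (0, 2, 0).

v_2 = (0, 2, 0)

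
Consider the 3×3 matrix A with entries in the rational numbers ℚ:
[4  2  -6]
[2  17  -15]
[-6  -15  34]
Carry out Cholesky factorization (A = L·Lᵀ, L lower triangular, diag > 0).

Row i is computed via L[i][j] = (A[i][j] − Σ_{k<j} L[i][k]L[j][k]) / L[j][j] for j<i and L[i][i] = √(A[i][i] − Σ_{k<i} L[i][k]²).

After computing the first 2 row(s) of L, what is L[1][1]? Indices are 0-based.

Step 1: L[0][0] = √(4) = 2.
  L[1][0] = (2) / L[0][0] = 1.
Step 2: L[1][1] = √(16) = 4.

L[1][1] = 4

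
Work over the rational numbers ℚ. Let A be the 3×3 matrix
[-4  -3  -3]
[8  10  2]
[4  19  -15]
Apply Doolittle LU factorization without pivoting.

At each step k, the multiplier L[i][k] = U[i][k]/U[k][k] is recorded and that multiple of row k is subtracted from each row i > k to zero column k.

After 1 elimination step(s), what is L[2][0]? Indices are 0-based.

[col 0] pivot -4
  R1 -= -2*R0 → (0, 4, -4)  (L[1][0] := -2)
  R2 -= -1*R0 → (0, 16, -18)  (L[2][0] := -1)

L[2][0] = -1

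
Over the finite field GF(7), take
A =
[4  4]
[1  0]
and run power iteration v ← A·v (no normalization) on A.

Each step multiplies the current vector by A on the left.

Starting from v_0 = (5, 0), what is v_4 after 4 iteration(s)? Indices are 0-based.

v_0 = (5, 0).
v_1 = A·v_0 = (6, 5).
v_2 = A·v_1 = (2, 6).
v_3 = A·v_2 = (4, 2).
v_4 = A·v_3 = (3, 4).

v_4 = (3, 4)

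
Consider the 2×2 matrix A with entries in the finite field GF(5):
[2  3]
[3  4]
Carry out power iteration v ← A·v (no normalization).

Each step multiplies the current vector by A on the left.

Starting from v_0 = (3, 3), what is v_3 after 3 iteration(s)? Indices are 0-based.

v_3 = (3, 0)

v_0 = (3, 3).
v_1 = A·v_0 = (0, 1).
v_2 = A·v_1 = (3, 4).
v_3 = A·v_2 = (3, 0).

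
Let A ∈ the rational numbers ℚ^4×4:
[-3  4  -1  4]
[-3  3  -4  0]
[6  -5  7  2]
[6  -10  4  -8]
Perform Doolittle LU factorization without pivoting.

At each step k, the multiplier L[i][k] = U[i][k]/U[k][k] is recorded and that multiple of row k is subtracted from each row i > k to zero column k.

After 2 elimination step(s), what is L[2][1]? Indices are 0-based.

k=0: U[0][0]=-3
  eliminate (1,0): mult=1, new row 1: (0, -1, -3, -4); set L[1][0]=1
  eliminate (2,0): mult=-2, new row 2: (0, 3, 5, 10); set L[2][0]=-2
  eliminate (3,0): mult=-2, new row 3: (0, -2, 2, 0); set L[3][0]=-2
k=1: U[1][1]=-1
  eliminate (2,1): mult=-3, new row 2: (0, 0, -4, -2); set L[2][1]=-3
  eliminate (3,1): mult=2, new row 3: (0, 0, 8, 8); set L[3][1]=2

L[2][1] = -3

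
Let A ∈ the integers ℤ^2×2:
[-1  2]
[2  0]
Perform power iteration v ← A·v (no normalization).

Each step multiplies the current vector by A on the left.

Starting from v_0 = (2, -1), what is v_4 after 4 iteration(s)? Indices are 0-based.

v_4 = (76, -56)

v_0 = (2, -1).
v_1 = A·v_0 = (-4, 4).
v_2 = A·v_1 = (12, -8).
v_3 = A·v_2 = (-28, 24).
v_4 = A·v_3 = (76, -56).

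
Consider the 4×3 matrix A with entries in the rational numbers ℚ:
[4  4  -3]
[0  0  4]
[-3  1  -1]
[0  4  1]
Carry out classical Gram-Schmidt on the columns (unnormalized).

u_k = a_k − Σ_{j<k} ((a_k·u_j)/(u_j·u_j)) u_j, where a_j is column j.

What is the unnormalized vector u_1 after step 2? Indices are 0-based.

u_1 = (48/25, 0, 64/25, 4)

Step 1: u_0 = a_0 = (4, 0, -3, 0).
Step 2: u_1 = a_1 − (13/25)·u_0 = (48/25, 0, 64/25, 4).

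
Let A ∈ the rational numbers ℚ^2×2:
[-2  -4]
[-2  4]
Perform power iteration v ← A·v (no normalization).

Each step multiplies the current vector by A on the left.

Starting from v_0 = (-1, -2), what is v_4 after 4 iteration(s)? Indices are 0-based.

v_0 = (-1, -2).
v_1 = A·v_0 = (10, -6).
v_2 = A·v_1 = (4, -44).
v_3 = A·v_2 = (168, -184).
v_4 = A·v_3 = (400, -1072).

v_4 = (400, -1072)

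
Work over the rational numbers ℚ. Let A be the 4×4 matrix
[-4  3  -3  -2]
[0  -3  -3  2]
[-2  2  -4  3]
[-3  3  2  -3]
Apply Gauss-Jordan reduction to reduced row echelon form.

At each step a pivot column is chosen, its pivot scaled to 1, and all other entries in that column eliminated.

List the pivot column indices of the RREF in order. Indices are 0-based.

pivot columns: 0, 1, 2, 3

[1] R0 /= -4  ⇒  (1, -3/4, 3/4, 1/2)
     R2 -= -2·R0  ⇒  (0, 1/2, -5/2, 4)
     R3 -= -3·R0  ⇒  (0, 3/4, 17/4, -3/2)
[2] R1 /= -3  ⇒  (0, 1, 1, -2/3)
     R0 -= -3/4·R1  ⇒  (1, 0, 3/2, 0)
     R2 -= 1/2·R1  ⇒  (0, 0, -3, 13/3)
     R3 -= 3/4·R1  ⇒  (0, 0, 7/2, -1)
[3] R2 /= -3  ⇒  (0, 0, 1, -13/9)
     R0 -= 3/2·R2  ⇒  (1, 0, 0, 13/6)
     R1 -= 1·R2  ⇒  (0, 1, 0, 7/9)
     R3 -= 7/2·R2  ⇒  (0, 0, 0, 73/18)
[4] R3 /= 73/18  ⇒  (0, 0, 0, 1)
     R0 -= 13/6·R3  ⇒  (1, 0, 0, 0)
     R1 -= 7/9·R3  ⇒  (0, 1, 0, 0)
     R2 -= -13/9·R3  ⇒  (0, 0, 1, 0)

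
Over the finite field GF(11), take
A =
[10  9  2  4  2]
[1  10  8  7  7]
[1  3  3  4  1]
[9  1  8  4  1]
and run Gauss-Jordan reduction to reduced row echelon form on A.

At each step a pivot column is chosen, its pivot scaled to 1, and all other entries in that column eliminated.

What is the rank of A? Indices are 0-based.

step 1: normalize row 0 (÷10) = (1, 2, 9, 7, 9)
  row 1: subtract 1×row0 = (0, 8, 10, 0, 9)
  row 2: subtract 1×row0 = (0, 1, 5, 8, 3)
  row 3: subtract 9×row0 = (0, 5, 4, 7, 8)
step 2: normalize row 1 (÷8) = (0, 1, 4, 0, 8)
  row 0: subtract 2×row1 = (1, 0, 1, 7, 4)
  row 2: subtract 1×row1 = (0, 0, 1, 8, 6)
  row 3: subtract 5×row1 = (0, 0, 6, 7, 1)
step 3: normalize row 2 (÷1) = (0, 0, 1, 8, 6)
  row 0: subtract 1×row2 = (1, 0, 0, 10, 9)
  row 1: subtract 4×row2 = (0, 1, 0, 1, 6)
  row 3: subtract 6×row2 = (0, 0, 0, 3, 9)
step 4: normalize row 3 (÷3) = (0, 0, 0, 1, 3)
  row 0: subtract 10×row3 = (1, 0, 0, 0, 1)
  row 1: subtract 1×row3 = (0, 1, 0, 0, 3)
  row 2: subtract 8×row3 = (0, 0, 1, 0, 4)

rank = 4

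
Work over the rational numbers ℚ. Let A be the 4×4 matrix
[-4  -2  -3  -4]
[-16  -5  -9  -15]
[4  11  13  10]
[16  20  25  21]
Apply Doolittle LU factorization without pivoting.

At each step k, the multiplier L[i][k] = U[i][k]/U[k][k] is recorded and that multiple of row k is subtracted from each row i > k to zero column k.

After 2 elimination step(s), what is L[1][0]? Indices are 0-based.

Step 1: pivot at (0,0) is -4.
  row1 ← row1 − (4)·row0  ⇒  L[1][0]=4, U row1=(0, 3, 3, 1)
  row2 ← row2 − (-1)·row0  ⇒  L[2][0]=-1, U row2=(0, 9, 10, 6)
  row3 ← row3 − (-4)·row0  ⇒  L[3][0]=-4, U row3=(0, 12, 13, 5)
Step 2: pivot at (1,1) is 3.
  row2 ← row2 − (3)·row1  ⇒  L[2][1]=3, U row2=(0, 0, 1, 3)
  row3 ← row3 − (4)·row1  ⇒  L[3][1]=4, U row3=(0, 0, 1, 1)

L[1][0] = 4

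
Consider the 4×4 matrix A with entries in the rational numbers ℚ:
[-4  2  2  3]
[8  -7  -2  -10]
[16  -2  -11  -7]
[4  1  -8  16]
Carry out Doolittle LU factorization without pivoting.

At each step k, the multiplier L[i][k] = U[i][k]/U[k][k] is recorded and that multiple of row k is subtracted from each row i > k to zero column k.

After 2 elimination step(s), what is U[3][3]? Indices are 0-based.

U[3][3] = 15

Step 1: pivot at (0,0) is -4.
  row1 ← row1 − (-2)·row0  ⇒  L[1][0]=-2, U row1=(0, -3, 2, -4)
  row2 ← row2 − (-4)·row0  ⇒  L[2][0]=-4, U row2=(0, 6, -3, 5)
  row3 ← row3 − (-1)·row0  ⇒  L[3][0]=-1, U row3=(0, 3, -6, 19)
Step 2: pivot at (1,1) is -3.
  row2 ← row2 − (-2)·row1  ⇒  L[2][1]=-2, U row2=(0, 0, 1, -3)
  row3 ← row3 − (-1)·row1  ⇒  L[3][1]=-1, U row3=(0, 0, -4, 15)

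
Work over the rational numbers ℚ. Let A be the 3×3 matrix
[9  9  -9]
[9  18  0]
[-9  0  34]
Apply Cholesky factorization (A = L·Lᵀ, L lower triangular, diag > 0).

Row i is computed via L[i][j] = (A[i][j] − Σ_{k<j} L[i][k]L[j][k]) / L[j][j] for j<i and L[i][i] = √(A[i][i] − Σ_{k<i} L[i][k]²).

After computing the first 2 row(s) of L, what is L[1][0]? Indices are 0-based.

Step 1: L[0][0] = √(9) = 3.
  L[1][0] = (9) / L[0][0] = 3.
Step 2: L[1][1] = √(9) = 3.

L[1][0] = 3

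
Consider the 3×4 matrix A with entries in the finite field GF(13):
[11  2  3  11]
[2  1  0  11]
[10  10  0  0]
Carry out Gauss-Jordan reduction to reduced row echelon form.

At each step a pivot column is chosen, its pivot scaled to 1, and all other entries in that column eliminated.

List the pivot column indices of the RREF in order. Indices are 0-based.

pivot columns: 0, 1, 2

step 1: normalize row 0 (÷11) = (1, 12, 5, 1)
  row 1: subtract 2×row0 = (0, 3, 3, 9)
  row 2: subtract 10×row0 = (0, 7, 2, 3)
step 2: normalize row 1 (÷3) = (0, 1, 1, 3)
  row 0: subtract 12×row1 = (1, 0, 6, 4)
  row 2: subtract 7×row1 = (0, 0, 8, 8)
step 3: normalize row 2 (÷8) = (0, 0, 1, 1)
  row 0: subtract 6×row2 = (1, 0, 0, 11)
  row 1: subtract 1×row2 = (0, 1, 0, 2)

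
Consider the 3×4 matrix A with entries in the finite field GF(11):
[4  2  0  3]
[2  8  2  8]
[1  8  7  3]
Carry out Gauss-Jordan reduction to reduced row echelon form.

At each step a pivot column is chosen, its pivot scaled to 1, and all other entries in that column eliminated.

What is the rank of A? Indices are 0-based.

step 1: normalize row 0 (÷4) = (1, 6, 0, 9)
  row 1: subtract 2×row0 = (0, 7, 2, 1)
  row 2: subtract 1×row0 = (0, 2, 7, 5)
step 2: normalize row 1 (÷7) = (0, 1, 5, 8)
  row 0: subtract 6×row1 = (1, 0, 3, 5)
  row 2: subtract 2×row1 = (0, 0, 8, 0)
step 3: normalize row 2 (÷8) = (0, 0, 1, 0)
  row 0: subtract 3×row2 = (1, 0, 0, 5)
  row 1: subtract 5×row2 = (0, 1, 0, 8)

rank = 3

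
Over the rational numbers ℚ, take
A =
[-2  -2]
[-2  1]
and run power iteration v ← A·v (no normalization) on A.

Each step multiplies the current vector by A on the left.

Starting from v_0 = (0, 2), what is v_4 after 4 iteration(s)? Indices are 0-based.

v_0 = (0, 2).
v_1 = A·v_0 = (-4, 2).
v_2 = A·v_1 = (4, 10).
v_3 = A·v_2 = (-28, 2).
v_4 = A·v_3 = (52, 58).

v_4 = (52, 58)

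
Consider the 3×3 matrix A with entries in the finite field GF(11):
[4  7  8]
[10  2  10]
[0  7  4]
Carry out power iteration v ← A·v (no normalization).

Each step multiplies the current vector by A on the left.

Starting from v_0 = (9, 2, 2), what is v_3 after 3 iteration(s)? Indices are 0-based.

v_3 = (7, 4, 3)

v_0 = (9, 2, 2).
v_1 = A·v_0 = (0, 4, 0).
v_2 = A·v_1 = (6, 8, 6).
v_3 = A·v_2 = (7, 4, 3).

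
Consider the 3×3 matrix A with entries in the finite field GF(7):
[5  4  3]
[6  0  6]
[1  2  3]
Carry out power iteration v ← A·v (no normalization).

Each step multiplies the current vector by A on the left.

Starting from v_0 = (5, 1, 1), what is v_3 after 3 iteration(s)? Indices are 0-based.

v_3 = (0, 1, 1)

v_0 = (5, 1, 1).
v_1 = A·v_0 = (4, 1, 3).
v_2 = A·v_1 = (5, 0, 1).
v_3 = A·v_2 = (0, 1, 1).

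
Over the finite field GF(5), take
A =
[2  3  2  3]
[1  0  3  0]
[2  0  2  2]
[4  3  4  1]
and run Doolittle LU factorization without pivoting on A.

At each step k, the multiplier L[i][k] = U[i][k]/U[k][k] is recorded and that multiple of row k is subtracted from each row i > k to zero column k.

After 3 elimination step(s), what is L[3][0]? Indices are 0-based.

L[3][0] = 2

k=0: U[0][0]=2
  eliminate (1,0): mult=3, new row 1: (0, 1, 2, 1); set L[1][0]=3
  eliminate (2,0): mult=1, new row 2: (0, 2, 0, 4); set L[2][0]=1
  eliminate (3,0): mult=2, new row 3: (0, 2, 0, 0); set L[3][0]=2
k=1: U[1][1]=1
  eliminate (2,1): mult=2, new row 2: (0, 0, 1, 2); set L[2][1]=2
  eliminate (3,1): mult=2, new row 3: (0, 0, 1, 3); set L[3][1]=2
k=2: U[2][2]=1
  eliminate (3,2): mult=1, new row 3: (0, 0, 0, 1); set L[3][2]=1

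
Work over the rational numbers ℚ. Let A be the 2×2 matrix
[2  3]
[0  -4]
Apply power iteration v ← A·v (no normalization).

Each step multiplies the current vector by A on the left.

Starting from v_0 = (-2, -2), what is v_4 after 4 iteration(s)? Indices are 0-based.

v_4 = (208, -512)

v_0 = (-2, -2).
v_1 = A·v_0 = (-10, 8).
v_2 = A·v_1 = (4, -32).
v_3 = A·v_2 = (-88, 128).
v_4 = A·v_3 = (208, -512).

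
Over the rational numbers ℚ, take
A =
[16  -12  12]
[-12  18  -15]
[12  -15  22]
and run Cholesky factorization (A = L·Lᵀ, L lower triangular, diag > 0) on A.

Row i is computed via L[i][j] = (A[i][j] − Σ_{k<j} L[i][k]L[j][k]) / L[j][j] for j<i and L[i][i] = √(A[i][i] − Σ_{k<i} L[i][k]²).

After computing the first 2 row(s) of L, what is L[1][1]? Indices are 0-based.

L[1][1] = 3

Step 1: L[0][0] = √(16) = 4.
  L[1][0] = (-12) / L[0][0] = -3.
Step 2: L[1][1] = √(9) = 3.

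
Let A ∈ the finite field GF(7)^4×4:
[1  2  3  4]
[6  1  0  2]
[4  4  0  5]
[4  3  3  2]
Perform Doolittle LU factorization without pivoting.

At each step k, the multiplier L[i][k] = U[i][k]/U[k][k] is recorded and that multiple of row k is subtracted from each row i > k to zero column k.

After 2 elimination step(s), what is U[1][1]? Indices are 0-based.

U[1][1] = 3

Step 1: pivot at (0,0) is 1.
  row1 ← row1 − (6)·row0  ⇒  L[1][0]=6, U row1=(0, 3, 3, 6)
  row2 ← row2 − (4)·row0  ⇒  L[2][0]=4, U row2=(0, 3, 2, 3)
  row3 ← row3 − (4)·row0  ⇒  L[3][0]=4, U row3=(0, 2, 5, 0)
Step 2: pivot at (1,1) is 3.
  row2 ← row2 − (1)·row1  ⇒  L[2][1]=1, U row2=(0, 0, 6, 4)
  row3 ← row3 − (3)·row1  ⇒  L[3][1]=3, U row3=(0, 0, 3, 3)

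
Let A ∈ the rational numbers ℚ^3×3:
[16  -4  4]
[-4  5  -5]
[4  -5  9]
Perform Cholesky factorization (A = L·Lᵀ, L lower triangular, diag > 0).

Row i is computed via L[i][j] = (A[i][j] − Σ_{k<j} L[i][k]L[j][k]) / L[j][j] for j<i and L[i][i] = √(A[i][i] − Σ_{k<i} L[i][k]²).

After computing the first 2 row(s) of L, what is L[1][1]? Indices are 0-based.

Step 1: L[0][0] = √(16) = 4.
  L[1][0] = (-4) / L[0][0] = -1.
Step 2: L[1][1] = √(4) = 2.

L[1][1] = 2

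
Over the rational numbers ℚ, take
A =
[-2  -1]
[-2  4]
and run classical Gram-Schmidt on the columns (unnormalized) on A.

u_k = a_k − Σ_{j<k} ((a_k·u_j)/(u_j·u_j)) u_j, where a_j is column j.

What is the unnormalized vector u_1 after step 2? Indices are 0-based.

u_1 = (-5/2, 5/2)

Step 1: u_0 = a_0 = (-2, -2).
Step 2: u_1 = a_1 − (-3/4)·u_0 = (-5/2, 5/2).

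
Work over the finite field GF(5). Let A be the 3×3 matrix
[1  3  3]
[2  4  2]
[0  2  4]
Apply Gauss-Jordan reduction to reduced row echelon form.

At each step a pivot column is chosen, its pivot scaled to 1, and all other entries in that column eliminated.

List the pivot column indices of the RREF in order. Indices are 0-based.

pivot columns: 0, 1

step 1: normalize row 0 (÷1) = (1, 3, 3)
  row 1: subtract 2×row0 = (0, 3, 1)
step 2: normalize row 1 (÷3) = (0, 1, 2)
  row 0: subtract 3×row1 = (1, 0, 2)
  row 2: subtract 2×row1 = (0, 0, 0)
skip col 2 (zero from row 2)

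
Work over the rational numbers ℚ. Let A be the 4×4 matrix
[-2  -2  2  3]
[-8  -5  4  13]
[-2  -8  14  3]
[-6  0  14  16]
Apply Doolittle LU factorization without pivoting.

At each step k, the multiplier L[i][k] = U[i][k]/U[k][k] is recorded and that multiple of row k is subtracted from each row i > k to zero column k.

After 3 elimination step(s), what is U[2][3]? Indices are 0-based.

Step 1: pivot at (0,0) is -2.
  row1 ← row1 − (4)·row0  ⇒  L[1][0]=4, U row1=(0, 3, -4, 1)
  row2 ← row2 − (1)·row0  ⇒  L[2][0]=1, U row2=(0, -6, 12, 0)
  row3 ← row3 − (3)·row0  ⇒  L[3][0]=3, U row3=(0, 6, 8, 7)
Step 2: pivot at (1,1) is 3.
  row2 ← row2 − (-2)·row1  ⇒  L[2][1]=-2, U row2=(0, 0, 4, 2)
  row3 ← row3 − (2)·row1  ⇒  L[3][1]=2, U row3=(0, 0, 16, 5)
Step 3: pivot at (2,2) is 4.
  row3 ← row3 − (4)·row2  ⇒  L[3][2]=4, U row3=(0, 0, 0, -3)

U[2][3] = 2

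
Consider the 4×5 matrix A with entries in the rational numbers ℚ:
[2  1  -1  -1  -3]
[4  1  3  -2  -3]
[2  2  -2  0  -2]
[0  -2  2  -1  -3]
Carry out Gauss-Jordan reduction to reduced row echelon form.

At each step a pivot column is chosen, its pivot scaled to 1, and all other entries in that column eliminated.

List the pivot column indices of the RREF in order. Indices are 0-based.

pivot columns: 0, 1, 2, 3

pivot(0,0)=2: scale R0 → (1, 1/2, -1/2, -1/2, -3/2)
  clear (1,0): R1 −= (4)R0 → (0, -1, 5, 0, 3)
  clear (2,0): R2 −= (2)R0 → (0, 1, -1, 1, 1)
pivot(1,1)=-1: scale R1 → (0, 1, -5, 0, -3)
  clear (0,1): R0 −= (1/2)R1 → (1, 0, 2, -1/2, 0)
  clear (2,1): R2 −= (1)R1 → (0, 0, 4, 1, 4)
  clear (3,1): R3 −= (-2)R1 → (0, 0, -8, -1, -9)
pivot(2,2)=4: scale R2 → (0, 0, 1, 1/4, 1)
  clear (0,2): R0 −= (2)R2 → (1, 0, 0, -1, -2)
  clear (1,2): R1 −= (-5)R2 → (0, 1, 0, 5/4, 2)
  clear (3,2): R3 −= (-8)R2 → (0, 0, 0, 1, -1)
pivot(3,3)=1: scale R3 → (0, 0, 0, 1, -1)
  clear (0,3): R0 −= (-1)R3 → (1, 0, 0, 0, -3)
  clear (1,3): R1 −= (5/4)R3 → (0, 1, 0, 0, 13/4)
  clear (2,3): R2 −= (1/4)R3 → (0, 0, 1, 0, 5/4)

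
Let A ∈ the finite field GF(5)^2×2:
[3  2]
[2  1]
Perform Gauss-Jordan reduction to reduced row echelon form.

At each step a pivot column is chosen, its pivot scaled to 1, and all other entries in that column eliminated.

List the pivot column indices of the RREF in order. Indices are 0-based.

pivot columns: 0, 1

[1] R0 /= 3  ⇒  (1, 4)
     R1 -= 2·R0  ⇒  (0, 3)
[2] R1 /= 3  ⇒  (0, 1)
     R0 -= 4·R1  ⇒  (1, 0)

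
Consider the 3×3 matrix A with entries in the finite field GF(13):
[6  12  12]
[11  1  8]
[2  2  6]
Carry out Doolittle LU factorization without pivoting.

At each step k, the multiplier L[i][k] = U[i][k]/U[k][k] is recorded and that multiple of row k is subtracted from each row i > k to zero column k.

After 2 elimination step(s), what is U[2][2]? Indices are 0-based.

Step 1: pivot at (0,0) is 6.
  row1 ← row1 − (4)·row0  ⇒  L[1][0]=4, U row1=(0, 5, 12)
  row2 ← row2 − (9)·row0  ⇒  L[2][0]=9, U row2=(0, 11, 2)
Step 2: pivot at (1,1) is 5.
  row2 ← row2 − (10)·row1  ⇒  L[2][1]=10, U row2=(0, 0, 12)

U[2][2] = 12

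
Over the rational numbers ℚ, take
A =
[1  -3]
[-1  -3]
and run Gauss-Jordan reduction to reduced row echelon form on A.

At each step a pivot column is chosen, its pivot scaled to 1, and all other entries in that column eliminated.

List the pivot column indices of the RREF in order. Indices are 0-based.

pivot columns: 0, 1

pivot(0,0)=1: scale R0 → (1, -3)
  clear (1,0): R1 −= (-1)R0 → (0, -6)
pivot(1,1)=-6: scale R1 → (0, 1)
  clear (0,1): R0 −= (-3)R1 → (1, 0)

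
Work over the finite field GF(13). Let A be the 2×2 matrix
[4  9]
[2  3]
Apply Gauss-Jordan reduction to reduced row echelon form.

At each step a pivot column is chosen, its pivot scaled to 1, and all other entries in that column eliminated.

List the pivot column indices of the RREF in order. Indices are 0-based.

pivot columns: 0, 1

[1] R0 /= 4  ⇒  (1, 12)
     R1 -= 2·R0  ⇒  (0, 5)
[2] R1 /= 5  ⇒  (0, 1)
     R0 -= 12·R1  ⇒  (1, 0)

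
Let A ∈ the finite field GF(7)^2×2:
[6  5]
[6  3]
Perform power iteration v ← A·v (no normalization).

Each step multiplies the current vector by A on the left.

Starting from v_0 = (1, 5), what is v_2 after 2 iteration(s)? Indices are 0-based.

v_2 = (4, 4)

v_0 = (1, 5).
v_1 = A·v_0 = (3, 0).
v_2 = A·v_1 = (4, 4).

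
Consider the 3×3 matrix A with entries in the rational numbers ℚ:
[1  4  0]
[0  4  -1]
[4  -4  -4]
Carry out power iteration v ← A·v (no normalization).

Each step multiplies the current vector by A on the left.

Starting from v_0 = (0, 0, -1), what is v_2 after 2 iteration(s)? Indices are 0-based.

v_2 = (4, 0, -20)

v_0 = (0, 0, -1).
v_1 = A·v_0 = (0, 1, 4).
v_2 = A·v_1 = (4, 0, -20).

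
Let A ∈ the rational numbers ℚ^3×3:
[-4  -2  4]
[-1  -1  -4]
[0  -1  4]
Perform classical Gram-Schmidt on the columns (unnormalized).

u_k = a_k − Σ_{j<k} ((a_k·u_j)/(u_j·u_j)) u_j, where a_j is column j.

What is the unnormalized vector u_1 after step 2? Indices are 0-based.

Step 1: u_0 = a_0 = (-4, -1, 0).
Step 2: u_1 = a_1 − (9/17)·u_0 = (2/17, -8/17, -1).

u_1 = (2/17, -8/17, -1)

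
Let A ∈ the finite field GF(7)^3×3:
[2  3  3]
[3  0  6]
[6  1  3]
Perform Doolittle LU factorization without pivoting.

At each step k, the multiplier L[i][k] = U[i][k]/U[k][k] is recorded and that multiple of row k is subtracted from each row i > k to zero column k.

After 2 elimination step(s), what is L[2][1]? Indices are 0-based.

Step 1: pivot at (0,0) is 2.
  row1 ← row1 − (5)·row0  ⇒  L[1][0]=5, U row1=(0, 6, 5)
  row2 ← row2 − (3)·row0  ⇒  L[2][0]=3, U row2=(0, 6, 1)
Step 2: pivot at (1,1) is 6.
  row2 ← row2 − (1)·row1  ⇒  L[2][1]=1, U row2=(0, 0, 3)

L[2][1] = 1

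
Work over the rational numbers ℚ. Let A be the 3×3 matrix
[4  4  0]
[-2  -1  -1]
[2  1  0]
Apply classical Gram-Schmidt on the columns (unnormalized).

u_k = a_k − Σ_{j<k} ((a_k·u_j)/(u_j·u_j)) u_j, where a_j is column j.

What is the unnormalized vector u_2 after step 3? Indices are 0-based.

u_2 = (0, -1/2, -1/2)

Step 1: u_0 = a_0 = (4, -2, 2).
Step 2: u_1 = a_1 − (5/6)·u_0 = (2/3, 2/3, -2/3).
Step 3: u_2 = a_2 − (1/12)·u_0 − (-1/2)·u_1 = (0, -1/2, -1/2).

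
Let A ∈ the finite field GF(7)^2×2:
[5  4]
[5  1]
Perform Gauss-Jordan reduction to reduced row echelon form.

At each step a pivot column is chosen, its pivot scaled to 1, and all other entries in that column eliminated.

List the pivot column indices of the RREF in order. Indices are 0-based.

pivot columns: 0, 1

pivot(0,0)=5: scale R0 → (1, 5)
  clear (1,0): R1 −= (5)R0 → (0, 4)
pivot(1,1)=4: scale R1 → (0, 1)
  clear (0,1): R0 −= (5)R1 → (1, 0)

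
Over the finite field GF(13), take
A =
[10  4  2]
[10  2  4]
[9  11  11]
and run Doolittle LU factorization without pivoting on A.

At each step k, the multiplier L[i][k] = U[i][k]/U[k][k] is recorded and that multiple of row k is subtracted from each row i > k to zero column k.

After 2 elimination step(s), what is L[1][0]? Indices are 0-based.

k=0: U[0][0]=10
  eliminate (1,0): mult=1, new row 1: (0, 11, 2); set L[1][0]=1
  eliminate (2,0): mult=10, new row 2: (0, 10, 4); set L[2][0]=10
k=1: U[1][1]=11
  eliminate (2,1): mult=8, new row 2: (0, 0, 1); set L[2][1]=8

L[1][0] = 1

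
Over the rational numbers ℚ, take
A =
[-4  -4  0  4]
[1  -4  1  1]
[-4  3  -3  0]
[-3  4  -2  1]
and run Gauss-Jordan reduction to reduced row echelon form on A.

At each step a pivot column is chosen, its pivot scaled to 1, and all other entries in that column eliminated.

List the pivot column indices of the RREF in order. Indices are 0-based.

pivot columns: 0, 1, 2, 3

pivot(0,0)=-4: scale R0 → (1, 1, 0, -1)
  clear (1,0): R1 −= (1)R0 → (0, -5, 1, 2)
  clear (2,0): R2 −= (-4)R0 → (0, 7, -3, -4)
  clear (3,0): R3 −= (-3)R0 → (0, 7, -2, -2)
pivot(1,1)=-5: scale R1 → (0, 1, -1/5, -2/5)
  clear (0,1): R0 −= (1)R1 → (1, 0, 1/5, -3/5)
  clear (2,1): R2 −= (7)R1 → (0, 0, -8/5, -6/5)
  clear (3,1): R3 −= (7)R1 → (0, 0, -3/5, 4/5)
pivot(2,2)=-8/5: scale R2 → (0, 0, 1, 3/4)
  clear (0,2): R0 −= (1/5)R2 → (1, 0, 0, -3/4)
  clear (1,2): R1 −= (-1/5)R2 → (0, 1, 0, -1/4)
  clear (3,2): R3 −= (-3/5)R2 → (0, 0, 0, 5/4)
pivot(3,3)=5/4: scale R3 → (0, 0, 0, 1)
  clear (0,3): R0 −= (-3/4)R3 → (1, 0, 0, 0)
  clear (1,3): R1 −= (-1/4)R3 → (0, 1, 0, 0)
  clear (2,3): R2 −= (3/4)R3 → (0, 0, 1, 0)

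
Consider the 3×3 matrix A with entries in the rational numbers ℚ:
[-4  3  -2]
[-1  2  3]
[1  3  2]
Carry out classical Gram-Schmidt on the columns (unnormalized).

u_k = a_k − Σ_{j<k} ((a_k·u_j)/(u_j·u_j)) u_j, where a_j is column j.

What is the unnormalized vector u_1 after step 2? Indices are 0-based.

u_1 = (5/9, 25/18, 65/18)

Step 1: u_0 = a_0 = (-4, -1, 1).
Step 2: u_1 = a_1 − (-11/18)·u_0 = (5/9, 25/18, 65/18).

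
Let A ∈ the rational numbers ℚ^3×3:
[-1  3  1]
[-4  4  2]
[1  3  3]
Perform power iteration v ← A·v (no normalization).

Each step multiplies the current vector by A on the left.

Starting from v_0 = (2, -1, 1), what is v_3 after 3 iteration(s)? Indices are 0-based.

v_3 = (-64, -40, -168)

v_0 = (2, -1, 1).
v_1 = A·v_0 = (-4, -10, 2).
v_2 = A·v_1 = (-24, -20, -28).
v_3 = A·v_2 = (-64, -40, -168).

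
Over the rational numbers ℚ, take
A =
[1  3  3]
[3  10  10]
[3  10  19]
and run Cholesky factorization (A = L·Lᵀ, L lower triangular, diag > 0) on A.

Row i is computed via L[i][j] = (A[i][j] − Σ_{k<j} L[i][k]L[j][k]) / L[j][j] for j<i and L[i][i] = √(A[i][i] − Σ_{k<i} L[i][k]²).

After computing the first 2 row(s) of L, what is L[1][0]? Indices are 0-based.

L[1][0] = 3

Step 1: L[0][0] = √(1) = 1.
  L[1][0] = (3) / L[0][0] = 3.
Step 2: L[1][1] = √(1) = 1.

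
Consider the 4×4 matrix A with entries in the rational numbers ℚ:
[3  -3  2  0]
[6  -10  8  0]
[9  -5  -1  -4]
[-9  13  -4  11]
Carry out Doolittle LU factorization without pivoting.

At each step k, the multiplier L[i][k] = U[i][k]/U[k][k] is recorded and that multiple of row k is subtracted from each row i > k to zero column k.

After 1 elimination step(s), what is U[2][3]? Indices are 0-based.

[col 0] pivot 3
  R1 -= 2*R0 → (0, -4, 4, 0)  (L[1][0] := 2)
  R2 -= 3*R0 → (0, 4, -7, -4)  (L[2][0] := 3)
  R3 -= -3*R0 → (0, 4, 2, 11)  (L[3][0] := -3)

U[2][3] = -4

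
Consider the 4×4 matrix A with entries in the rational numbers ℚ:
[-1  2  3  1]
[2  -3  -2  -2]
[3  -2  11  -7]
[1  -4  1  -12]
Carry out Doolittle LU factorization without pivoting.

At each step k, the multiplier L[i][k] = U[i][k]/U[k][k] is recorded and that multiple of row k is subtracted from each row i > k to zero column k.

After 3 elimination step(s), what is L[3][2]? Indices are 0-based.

L[3][2] = 3

k=0: U[0][0]=-1
  eliminate (1,0): mult=-2, new row 1: (0, 1, 4, 0); set L[1][0]=-2
  eliminate (2,0): mult=-3, new row 2: (0, 4, 20, -4); set L[2][0]=-3
  eliminate (3,0): mult=-1, new row 3: (0, -2, 4, -11); set L[3][0]=-1
k=1: U[1][1]=1
  eliminate (2,1): mult=4, new row 2: (0, 0, 4, -4); set L[2][1]=4
  eliminate (3,1): mult=-2, new row 3: (0, 0, 12, -11); set L[3][1]=-2
k=2: U[2][2]=4
  eliminate (3,2): mult=3, new row 3: (0, 0, 0, 1); set L[3][2]=3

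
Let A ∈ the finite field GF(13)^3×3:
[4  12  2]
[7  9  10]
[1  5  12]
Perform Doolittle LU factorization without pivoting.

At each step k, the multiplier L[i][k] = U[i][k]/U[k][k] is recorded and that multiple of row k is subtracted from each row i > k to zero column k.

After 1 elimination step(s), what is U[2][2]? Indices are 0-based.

[col 0] pivot 4
  R1 -= 5*R0 → (0, 1, 0)  (L[1][0] := 5)
  R2 -= 10*R0 → (0, 2, 5)  (L[2][0] := 10)

U[2][2] = 5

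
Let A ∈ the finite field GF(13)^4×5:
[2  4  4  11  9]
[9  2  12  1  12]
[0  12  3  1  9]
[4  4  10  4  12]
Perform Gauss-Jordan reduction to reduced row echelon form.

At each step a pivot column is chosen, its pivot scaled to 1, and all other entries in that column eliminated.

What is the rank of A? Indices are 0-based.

rank = 4

pivot(0,0)=2: scale R0 → (1, 2, 2, 12, 11)
  clear (1,0): R1 −= (9)R0 → (0, 10, 7, 10, 4)
  clear (3,0): R3 −= (4)R0 → (0, 9, 2, 8, 7)
pivot(1,1)=10: scale R1 → (0, 1, 2, 1, 3)
  clear (0,1): R0 −= (2)R1 → (1, 0, 11, 10, 5)
  clear (2,1): R2 −= (12)R1 → (0, 0, 5, 2, 12)
  clear (3,1): R3 −= (9)R1 → (0, 0, 10, 12, 6)
pivot(2,2)=5: scale R2 → (0, 0, 1, 3, 5)
  clear (0,2): R0 −= (11)R2 → (1, 0, 0, 3, 2)
  clear (1,2): R1 −= (2)R2 → (0, 1, 0, 8, 6)
  clear (3,2): R3 −= (10)R2 → (0, 0, 0, 8, 8)
pivot(3,3)=8: scale R3 → (0, 0, 0, 1, 1)
  clear (0,3): R0 −= (3)R3 → (1, 0, 0, 0, 12)
  clear (1,3): R1 −= (8)R3 → (0, 1, 0, 0, 11)
  clear (2,3): R2 −= (3)R3 → (0, 0, 1, 0, 2)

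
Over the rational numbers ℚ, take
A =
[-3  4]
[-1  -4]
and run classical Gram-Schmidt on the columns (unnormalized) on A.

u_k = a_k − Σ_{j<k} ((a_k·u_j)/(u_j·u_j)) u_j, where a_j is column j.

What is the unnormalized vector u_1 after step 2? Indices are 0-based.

Step 1: u_0 = a_0 = (-3, -1).
Step 2: u_1 = a_1 − (-4/5)·u_0 = (8/5, -24/5).

u_1 = (8/5, -24/5)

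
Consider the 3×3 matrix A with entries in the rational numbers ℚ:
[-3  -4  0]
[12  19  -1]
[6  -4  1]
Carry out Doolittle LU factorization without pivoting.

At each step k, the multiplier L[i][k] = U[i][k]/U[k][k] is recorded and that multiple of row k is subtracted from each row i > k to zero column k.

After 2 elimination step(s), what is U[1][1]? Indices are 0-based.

U[1][1] = 3

k=0: U[0][0]=-3
  eliminate (1,0): mult=-4, new row 1: (0, 3, -1); set L[1][0]=-4
  eliminate (2,0): mult=-2, new row 2: (0, -12, 1); set L[2][0]=-2
k=1: U[1][1]=3
  eliminate (2,1): mult=-4, new row 2: (0, 0, -3); set L[2][1]=-4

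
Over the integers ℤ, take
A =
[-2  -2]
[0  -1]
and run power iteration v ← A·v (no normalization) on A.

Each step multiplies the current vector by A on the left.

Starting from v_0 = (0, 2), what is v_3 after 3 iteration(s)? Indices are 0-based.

v_0 = (0, 2).
v_1 = A·v_0 = (-4, -2).
v_2 = A·v_1 = (12, 2).
v_3 = A·v_2 = (-28, -2).

v_3 = (-28, -2)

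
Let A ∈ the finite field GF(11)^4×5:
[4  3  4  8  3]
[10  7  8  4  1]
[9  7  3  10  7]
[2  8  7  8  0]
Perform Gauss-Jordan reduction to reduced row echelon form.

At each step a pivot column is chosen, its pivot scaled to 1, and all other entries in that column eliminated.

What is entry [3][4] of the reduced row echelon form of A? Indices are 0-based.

pivot(0,0)=4: scale R0 → (1, 9, 1, 2, 9)
  clear (1,0): R1 −= (10)R0 → (0, 5, 9, 6, 10)
  clear (2,0): R2 −= (9)R0 → (0, 3, 5, 3, 3)
  clear (3,0): R3 −= (2)R0 → (0, 1, 5, 4, 4)
pivot(1,1)=5: scale R1 → (0, 1, 4, 10, 2)
  clear (0,1): R0 −= (9)R1 → (1, 0, 9, 0, 2)
  clear (2,1): R2 −= (3)R1 → (0, 0, 4, 6, 8)
  clear (3,1): R3 −= (1)R1 → (0, 0, 1, 5, 2)
pivot(2,2)=4: scale R2 → (0, 0, 1, 7, 2)
  clear (0,2): R0 −= (9)R2 → (1, 0, 0, 3, 6)
  clear (1,2): R1 −= (4)R2 → (0, 1, 0, 4, 5)
  clear (3,2): R3 −= (1)R2 → (0, 0, 0, 9, 0)
pivot(3,3)=9: scale R3 → (0, 0, 0, 1, 0)
  clear (0,3): R0 −= (3)R3 → (1, 0, 0, 0, 6)
  clear (1,3): R1 −= (4)R3 → (0, 1, 0, 0, 5)
  clear (2,3): R2 −= (7)R3 → (0, 0, 1, 0, 2)

M[3][4] = 0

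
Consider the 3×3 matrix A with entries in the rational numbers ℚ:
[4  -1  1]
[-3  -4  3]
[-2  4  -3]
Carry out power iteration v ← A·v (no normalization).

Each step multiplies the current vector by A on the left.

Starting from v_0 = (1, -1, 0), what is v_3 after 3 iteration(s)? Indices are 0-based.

v_0 = (1, -1, 0).
v_1 = A·v_0 = (5, 1, -6).
v_2 = A·v_1 = (13, -37, 12).
v_3 = A·v_2 = (101, 145, -210).

v_3 = (101, 145, -210)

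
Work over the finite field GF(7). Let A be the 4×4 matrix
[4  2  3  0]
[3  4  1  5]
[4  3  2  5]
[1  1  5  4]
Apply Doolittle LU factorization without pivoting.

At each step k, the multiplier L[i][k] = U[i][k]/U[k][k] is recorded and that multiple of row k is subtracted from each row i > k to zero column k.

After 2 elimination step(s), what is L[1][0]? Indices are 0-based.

k=0: U[0][0]=4
  eliminate (1,0): mult=6, new row 1: (0, 6, 4, 5); set L[1][0]=6
  eliminate (2,0): mult=1, new row 2: (0, 1, 6, 5); set L[2][0]=1
  eliminate (3,0): mult=2, new row 3: (0, 4, 6, 4); set L[3][0]=2
k=1: U[1][1]=6
  eliminate (2,1): mult=6, new row 2: (0, 0, 3, 3); set L[2][1]=6
  eliminate (3,1): mult=3, new row 3: (0, 0, 1, 3); set L[3][1]=3

L[1][0] = 6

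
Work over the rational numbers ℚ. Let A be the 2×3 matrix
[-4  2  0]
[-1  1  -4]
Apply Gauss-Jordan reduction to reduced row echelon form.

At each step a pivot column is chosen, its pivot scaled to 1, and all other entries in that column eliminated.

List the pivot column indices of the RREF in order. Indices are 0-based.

[1] R0 /= -4  ⇒  (1, -1/2, 0)
     R1 -= -1·R0  ⇒  (0, 1/2, -4)
[2] R1 /= 1/2  ⇒  (0, 1, -8)
     R0 -= -1/2·R1  ⇒  (1, 0, -4)

pivot columns: 0, 1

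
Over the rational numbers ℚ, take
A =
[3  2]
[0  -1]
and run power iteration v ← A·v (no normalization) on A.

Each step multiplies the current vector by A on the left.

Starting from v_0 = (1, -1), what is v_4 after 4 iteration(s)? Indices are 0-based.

v_0 = (1, -1).
v_1 = A·v_0 = (1, 1).
v_2 = A·v_1 = (5, -1).
v_3 = A·v_2 = (13, 1).
v_4 = A·v_3 = (41, -1).

v_4 = (41, -1)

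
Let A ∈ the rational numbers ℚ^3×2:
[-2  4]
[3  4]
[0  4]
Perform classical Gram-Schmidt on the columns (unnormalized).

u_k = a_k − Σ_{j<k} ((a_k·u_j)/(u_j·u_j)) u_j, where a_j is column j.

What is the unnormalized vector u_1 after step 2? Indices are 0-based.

u_1 = (60/13, 40/13, 4)

Step 1: u_0 = a_0 = (-2, 3, 0).
Step 2: u_1 = a_1 − (4/13)·u_0 = (60/13, 40/13, 4).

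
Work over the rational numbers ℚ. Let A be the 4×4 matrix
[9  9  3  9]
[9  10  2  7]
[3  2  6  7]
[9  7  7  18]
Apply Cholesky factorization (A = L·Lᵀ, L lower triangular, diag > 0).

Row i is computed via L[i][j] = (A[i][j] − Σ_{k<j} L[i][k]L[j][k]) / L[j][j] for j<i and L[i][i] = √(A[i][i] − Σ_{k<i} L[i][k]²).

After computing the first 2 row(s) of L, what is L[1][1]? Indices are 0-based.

Step 1: L[0][0] = √(9) = 3.
  L[1][0] = (9) / L[0][0] = 3.
Step 2: L[1][1] = √(1) = 1.

L[1][1] = 1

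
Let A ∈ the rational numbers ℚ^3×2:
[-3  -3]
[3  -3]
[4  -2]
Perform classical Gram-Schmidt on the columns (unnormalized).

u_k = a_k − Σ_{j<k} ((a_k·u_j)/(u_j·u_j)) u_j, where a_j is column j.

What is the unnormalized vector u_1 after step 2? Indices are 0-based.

u_1 = (-63/17, -39/17, -18/17)

Step 1: u_0 = a_0 = (-3, 3, 4).
Step 2: u_1 = a_1 − (-4/17)·u_0 = (-63/17, -39/17, -18/17).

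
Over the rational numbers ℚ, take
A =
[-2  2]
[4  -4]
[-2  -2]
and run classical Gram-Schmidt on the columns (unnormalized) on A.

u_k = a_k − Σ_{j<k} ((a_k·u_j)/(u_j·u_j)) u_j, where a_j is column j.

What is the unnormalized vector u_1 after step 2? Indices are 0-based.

u_1 = (2/3, -4/3, -10/3)

Step 1: u_0 = a_0 = (-2, 4, -2).
Step 2: u_1 = a_1 − (-2/3)·u_0 = (2/3, -4/3, -10/3).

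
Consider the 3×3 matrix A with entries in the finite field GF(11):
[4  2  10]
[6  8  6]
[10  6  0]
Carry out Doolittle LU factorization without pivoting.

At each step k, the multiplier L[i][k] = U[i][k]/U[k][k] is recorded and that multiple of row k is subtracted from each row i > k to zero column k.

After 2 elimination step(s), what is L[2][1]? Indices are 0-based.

L[2][1] = 9

[col 0] pivot 4
  R1 -= 7*R0 → (0, 5, 2)  (L[1][0] := 7)
  R2 -= 8*R0 → (0, 1, 8)  (L[2][0] := 8)
[col 1] pivot 5
  R2 -= 9*R1 → (0, 0, 1)  (L[2][1] := 9)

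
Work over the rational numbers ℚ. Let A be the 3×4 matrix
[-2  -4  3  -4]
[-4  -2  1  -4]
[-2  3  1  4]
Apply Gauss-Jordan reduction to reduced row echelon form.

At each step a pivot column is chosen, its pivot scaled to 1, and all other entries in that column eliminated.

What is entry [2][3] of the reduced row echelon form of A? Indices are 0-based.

step 1: normalize row 0 (÷-2) = (1, 2, -3/2, 2)
  row 1: subtract -4×row0 = (0, 6, -5, 4)
  row 2: subtract -2×row0 = (0, 7, -2, 8)
step 2: normalize row 1 (÷6) = (0, 1, -5/6, 2/3)
  row 0: subtract 2×row1 = (1, 0, 1/6, 2/3)
  row 2: subtract 7×row1 = (0, 0, 23/6, 10/3)
step 3: normalize row 2 (÷23/6) = (0, 0, 1, 20/23)
  row 0: subtract 1/6×row2 = (1, 0, 0, 12/23)
  row 1: subtract -5/6×row2 = (0, 1, 0, 32/23)

M[2][3] = 20/23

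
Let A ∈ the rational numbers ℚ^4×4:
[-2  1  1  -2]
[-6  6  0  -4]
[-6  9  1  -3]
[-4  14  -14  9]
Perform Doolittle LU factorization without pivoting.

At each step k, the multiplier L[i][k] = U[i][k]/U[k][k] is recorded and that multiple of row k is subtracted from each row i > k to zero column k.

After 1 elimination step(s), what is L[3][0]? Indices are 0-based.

L[3][0] = 2

Step 1: pivot at (0,0) is -2.
  row1 ← row1 − (3)·row0  ⇒  L[1][0]=3, U row1=(0, 3, -3, 2)
  row2 ← row2 − (3)·row0  ⇒  L[2][0]=3, U row2=(0, 6, -2, 3)
  row3 ← row3 − (2)·row0  ⇒  L[3][0]=2, U row3=(0, 12, -16, 13)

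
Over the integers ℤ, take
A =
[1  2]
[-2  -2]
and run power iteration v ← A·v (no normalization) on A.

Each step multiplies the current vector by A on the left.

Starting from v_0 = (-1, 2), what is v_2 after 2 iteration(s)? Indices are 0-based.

v_2 = (-1, -2)

v_0 = (-1, 2).
v_1 = A·v_0 = (3, -2).
v_2 = A·v_1 = (-1, -2).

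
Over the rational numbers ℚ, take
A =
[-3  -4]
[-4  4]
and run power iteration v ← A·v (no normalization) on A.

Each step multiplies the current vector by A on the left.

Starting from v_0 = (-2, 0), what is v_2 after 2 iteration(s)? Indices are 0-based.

v_2 = (-50, 8)

v_0 = (-2, 0).
v_1 = A·v_0 = (6, 8).
v_2 = A·v_1 = (-50, 8).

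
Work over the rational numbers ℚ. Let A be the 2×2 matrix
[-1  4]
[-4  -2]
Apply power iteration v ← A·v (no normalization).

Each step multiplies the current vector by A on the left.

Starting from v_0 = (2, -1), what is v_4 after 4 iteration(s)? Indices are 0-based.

v_0 = (2, -1).
v_1 = A·v_0 = (-6, -6).
v_2 = A·v_1 = (-18, 36).
v_3 = A·v_2 = (162, 0).
v_4 = A·v_3 = (-162, -648).

v_4 = (-162, -648)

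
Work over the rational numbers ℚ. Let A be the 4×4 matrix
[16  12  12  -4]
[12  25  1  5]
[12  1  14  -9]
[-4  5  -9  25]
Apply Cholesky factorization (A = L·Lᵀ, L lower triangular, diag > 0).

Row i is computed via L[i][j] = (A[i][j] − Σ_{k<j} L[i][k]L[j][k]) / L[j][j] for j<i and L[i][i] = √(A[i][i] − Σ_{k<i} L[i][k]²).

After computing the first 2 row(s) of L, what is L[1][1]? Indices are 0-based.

L[1][1] = 4

Step 1: L[0][0] = √(16) = 4.
  L[1][0] = (12) / L[0][0] = 3.
Step 2: L[1][1] = √(16) = 4.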